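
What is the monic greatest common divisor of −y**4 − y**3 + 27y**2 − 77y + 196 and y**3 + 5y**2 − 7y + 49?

Repeated division with remainder:
  −y**4 − y**3 + 27y**2 − 77y + 196 = (−y + 4)(y**3 + 5y**2 − 7y + 49) + (0)
The last nonzero remainder y**3 + 5y**2 − 7y + 49 is already monic.

y**3 + 5y**2 − 7y + 49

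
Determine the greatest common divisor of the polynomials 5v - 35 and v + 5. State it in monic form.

1

Repeated division with remainder:
  5v - 35 = (5)(v + 5) + (-60)
  v + 5 = (-(1/60)v - 1/12)(-60) + (0)
The last nonzero remainder is the constant -60, so the polynomials are coprime and gcd = 1.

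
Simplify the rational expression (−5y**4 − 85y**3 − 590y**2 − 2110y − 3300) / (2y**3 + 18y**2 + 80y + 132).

By polynomial division,
  −5y**4 − 85y**3 − 590y**2 − 2110y − 3300 = (−(5/2)y − 20)(2y**3 + 18y**2 + 80y + 132) + (−30y**2 − 180y − 660)
  2y**3 + 18y**2 + 80y + 132 = (−(1/15)y − 1/5)(−30y**2 − 180y − 660) + (0)
Last nonzero remainder: −30y**2 − 180y − 660. Dividing through by −30 gives the monic gcd y**2 + 6y + 22.
Cancel y**2 + 6y + 22 from numerator and denominator to get the reduced form.

(−5y**2 − 55y − 150)/(2y + 6)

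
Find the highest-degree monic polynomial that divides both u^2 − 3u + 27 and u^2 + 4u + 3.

Euclidean algorithm in ℚ[u]:
  u^2 − 3u + 27 = (u^2 + 4u + 3) + (−7u + 24)
  u^2 + 4u + 3 = (−(1/7)u − 52/49)(−7u + 24) + (1395/49)
  −7u + 24 = (−(343/1395)u + 392/465)(1395/49) + (0)
The last nonzero remainder is the constant 1395/49, so the polynomials are coprime and gcd = 1.

1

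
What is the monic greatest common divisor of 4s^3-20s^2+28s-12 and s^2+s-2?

s-1

Apply the Euclidean algorithm:
  4s^3-20s^2+28s-12 = (4s-24)(s^2+s-2) + (60s-60)
  s^2+s-2 = ((1/60)s+1/30)(60s-60) + (0)
Last nonzero remainder: 60s-60. Dividing through by 60 gives the monic gcd s-1.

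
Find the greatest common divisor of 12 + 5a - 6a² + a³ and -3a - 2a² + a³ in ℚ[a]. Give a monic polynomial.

-3 - 2a + a²

By polynomial division,
  a³ - 6a² + 5a + 12 = (a³ - 2a² - 3a) + (-4a² + 8a + 12)
  a³ - 2a² - 3a = (-(1/4)a)(-4a² + 8a + 12) + (0)
Last nonzero remainder: -4a² + 8a + 12. Dividing through by -4 gives the monic gcd a² - 2a - 3.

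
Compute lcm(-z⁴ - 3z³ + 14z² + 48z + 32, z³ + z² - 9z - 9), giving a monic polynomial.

z⁶ + 3z⁵ - 23z⁴ - 75z³ + 94z² + 432z + 288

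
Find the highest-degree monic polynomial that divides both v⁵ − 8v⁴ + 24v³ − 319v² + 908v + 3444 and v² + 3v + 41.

By polynomial division,
  v⁵ − 8v⁴ + 24v³ − 319v² + 908v + 3444 = (v³ − 11v² + 16v + 84)(v² + 3v + 41) + (0)
The last nonzero remainder v² + 3v + 41 is already monic.

v² + 3v + 41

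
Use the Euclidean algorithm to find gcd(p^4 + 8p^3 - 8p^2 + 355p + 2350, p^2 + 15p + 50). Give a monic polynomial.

Apply the Euclidean algorithm:
  p^4 + 8p^3 - 8p^2 + 355p + 2350 = (p^2 - 7p + 47)(p^2 + 15p + 50) + (0)
The last nonzero remainder p^2 + 15p + 50 is already monic.

p^2 + 15p + 50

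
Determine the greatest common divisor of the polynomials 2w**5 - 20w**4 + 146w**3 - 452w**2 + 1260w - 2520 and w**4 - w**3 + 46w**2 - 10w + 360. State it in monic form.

Repeated division with remainder:
  2w**5 - 20w**4 + 146w**3 - 452w**2 + 1260w - 2520 = (2w - 18)(w**4 - w**3 + 46w**2 - 10w + 360) + (36w**3 + 396w**2 + 360w + 3960)
  w**4 - w**3 + 46w**2 - 10w + 360 = ((1/36)w - 1/3)(36w**3 + 396w**2 + 360w + 3960) + (168w**2 + 1680)
  36w**3 + 396w**2 + 360w + 3960 = ((3/14)w + 33/14)(168w**2 + 1680) + (0)
Last nonzero remainder: 168w**2 + 1680. Dividing through by 168 gives the monic gcd w**2 + 10.

w**2 + 10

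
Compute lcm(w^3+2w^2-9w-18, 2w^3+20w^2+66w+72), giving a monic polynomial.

Euclidean algorithm in ℚ[w]:
  w^3+2w^2-9w-18 = (1/2)(2w^3+20w^2+66w+72) + (-8w^2-42w-54)
  2w^3+20w^2+66w+72 = (-(1/4)w-19/16)(-8w^2-42w-54) + ((21/8)w+63/8)
  -8w^2-42w-54 = (-(64/21)w-48/7)((21/8)w+63/8) + (0)
Last nonzero remainder: (21/8)w+63/8. Dividing through by 21/8 gives the monic gcd w+3.
Then lcm(f, g) = f·g / gcd(f, g); expanding and making the result monic gives the answer.

w^5+9w^4+17w^3-57w^2-234w-216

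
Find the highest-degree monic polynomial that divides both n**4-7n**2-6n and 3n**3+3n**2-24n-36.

n**2-n-6

Euclidean algorithm in ℚ[n]:
  n**4-7n**2-6n = ((1/3)n-1/3)(3n**3+3n**2-24n-36) + (2n**2-2n-12)
  3n**3+3n**2-24n-36 = ((3/2)n+3)(2n**2-2n-12) + (0)
Last nonzero remainder: 2n**2-2n-12. Dividing through by 2 gives the monic gcd n**2-n-6.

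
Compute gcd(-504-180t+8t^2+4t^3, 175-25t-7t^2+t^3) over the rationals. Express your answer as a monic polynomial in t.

Euclidean algorithm in ℚ[t]:
  4t^3+8t^2-180t-504 = (4)(t^3-7t^2-25t+175) + (36t^2-80t-1204)
  t^3-7t^2-25t+175 = ((1/36)t-43/324)(36t^2-80t-1204) + (-(176/81)t+1232/81)
  36t^2-80t-1204 = (-(729/44)t-3483/44)(-(176/81)t+1232/81) + (0)
Last nonzero remainder: -(176/81)t+1232/81. Dividing through by -176/81 gives the monic gcd t-7.

-7+t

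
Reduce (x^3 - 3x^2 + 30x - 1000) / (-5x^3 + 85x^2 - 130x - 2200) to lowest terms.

(-x^2 - 7x - 100)/(5x^2 - 35x - 220)

Euclidean algorithm in ℚ[x]:
  x^3 - 3x^2 + 30x - 1000 = (-1/5)(-5x^3 + 85x^2 - 130x - 2200) + (14x^2 + 4x - 1440)
  -5x^3 + 85x^2 - 130x - 2200 = (-(5/14)x + 605/98)(14x^2 + 4x - 1440) + (-(32780/49)x + 327800/49)
  14x^2 + 4x - 1440 = (-(343/16390)x - 1764/8195)(-(32780/49)x + 327800/49) + (0)
Last nonzero remainder: -(32780/49)x + 327800/49. Dividing through by -32780/49 gives the monic gcd x - 10.
Cancel x - 10 from numerator and denominator to get the reduced form.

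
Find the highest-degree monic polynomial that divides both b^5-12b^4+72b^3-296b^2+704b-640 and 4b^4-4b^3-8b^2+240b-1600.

b^3-6b^2+28b-80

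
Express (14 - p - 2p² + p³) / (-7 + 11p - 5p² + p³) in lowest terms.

(2 + p)/(-1 + p)

By polynomial division,
  p³ - 2p² - p + 14 = (p³ - 5p² + 11p - 7) + (3p² - 12p + 21)
  p³ - 5p² + 11p - 7 = ((1/3)p - 1/3)(3p² - 12p + 21) + (0)
Last nonzero remainder: 3p² - 12p + 21. Dividing through by 3 gives the monic gcd p² - 4p + 7.
Cancel p² - 4p + 7 from numerator and denominator to get the reduced form.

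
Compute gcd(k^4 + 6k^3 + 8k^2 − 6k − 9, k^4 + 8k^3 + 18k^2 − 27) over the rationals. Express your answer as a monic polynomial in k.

k^3 + 5k^2 + 3k − 9

Apply the Euclidean algorithm:
  k^4 + 6k^3 + 8k^2 − 6k − 9 = (k^4 + 8k^3 + 18k^2 − 27) + (−2k^3 − 10k^2 − 6k + 18)
  k^4 + 8k^3 + 18k^2 − 27 = (−(1/2)k − 3/2)(−2k^3 − 10k^2 − 6k + 18) + (0)
Last nonzero remainder: −2k^3 − 10k^2 − 6k + 18. Dividing through by −2 gives the monic gcd k^3 + 5k^2 + 3k − 9.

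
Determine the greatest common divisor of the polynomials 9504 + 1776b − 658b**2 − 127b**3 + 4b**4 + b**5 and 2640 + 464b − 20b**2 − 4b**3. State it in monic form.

Apply the Euclidean algorithm:
  b**5 + 4b**4 − 127b**3 − 658b**2 + 1776b + 9504 = (−(1/4)b**2 + (1/4)b + 3/2)(−4b**3 − 20b**2 + 464b + 2640) + (−84b**2 + 420b + 5544)
  −4b**3 − 20b**2 + 464b + 2640 = ((1/21)b + 10/21)(−84b**2 + 420b + 5544) + (0)
Last nonzero remainder: −84b**2 + 420b + 5544. Dividing through by −84 gives the monic gcd b**2 − 5b − 66.

−66 − 5b + b**2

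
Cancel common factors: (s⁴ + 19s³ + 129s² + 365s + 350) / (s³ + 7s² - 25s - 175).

Euclidean algorithm in ℚ[s]:
  s⁴ + 19s³ + 129s² + 365s + 350 = (s + 12)(s³ + 7s² - 25s - 175) + (70s² + 840s + 2450)
  s³ + 7s² - 25s - 175 = ((1/70)s - 1/14)(70s² + 840s + 2450) + (0)
Last nonzero remainder: 70s² + 840s + 2450. Dividing through by 70 gives the monic gcd s² + 12s + 35.
Cancel s² + 12s + 35 from numerator and denominator to get the reduced form.

(s² + 7s + 10)/(s - 5)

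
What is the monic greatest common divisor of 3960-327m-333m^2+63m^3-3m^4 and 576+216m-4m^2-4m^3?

-24-5m+m^2

By polynomial division,
  -3m^4+63m^3-333m^2-327m+3960 = ((3/4)m-33/2)(-4m^3-4m^2+216m+576) + (-561m^2+2805m+13464)
  -4m^3-4m^2+216m+576 = ((4/561)m+8/187)(-561m^2+2805m+13464) + (0)
Last nonzero remainder: -561m^2+2805m+13464. Dividing through by -561 gives the monic gcd m^2-5m-24.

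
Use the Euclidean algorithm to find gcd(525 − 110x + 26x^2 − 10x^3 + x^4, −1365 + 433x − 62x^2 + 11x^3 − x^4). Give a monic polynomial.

35 − 12x + x^2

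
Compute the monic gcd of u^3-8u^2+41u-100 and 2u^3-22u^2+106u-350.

u^2-4u+25

Repeated division with remainder:
  u^3-8u^2+41u-100 = (1/2)(2u^3-22u^2+106u-350) + (3u^2-12u+75)
  2u^3-22u^2+106u-350 = ((2/3)u-14/3)(3u^2-12u+75) + (0)
Last nonzero remainder: 3u^2-12u+75. Dividing through by 3 gives the monic gcd u^2-4u+25.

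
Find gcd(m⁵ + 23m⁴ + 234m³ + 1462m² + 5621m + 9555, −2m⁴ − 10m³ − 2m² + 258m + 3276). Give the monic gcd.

Apply the Euclidean algorithm:
  m⁵ + 23m⁴ + 234m³ + 1462m² + 5621m + 9555 = (−(1/2)m − 9)(−2m⁴ − 10m³ − 2m² + 258m + 3276) + (143m³ + 1573m² + 9581m + 39039)
  −2m⁴ − 10m³ − 2m² + 258m + 3276 = (−(2/143)m + 12/143)(143m³ + 1573m² + 9581m + 39039) + (0)
Last nonzero remainder: 143m³ + 1573m² + 9581m + 39039. Dividing through by 143 gives the monic gcd m³ + 11m² + 67m + 273.

m³ + 11m² + 67m + 273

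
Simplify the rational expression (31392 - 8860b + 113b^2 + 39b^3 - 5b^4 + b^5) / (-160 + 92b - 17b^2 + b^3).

(981 + 91b + 7b^2 + b^3)/(-5 + b)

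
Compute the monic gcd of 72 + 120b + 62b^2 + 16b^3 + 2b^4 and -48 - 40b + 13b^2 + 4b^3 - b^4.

Euclidean algorithm in ℚ[b]:
  2b^4 + 16b^3 + 62b^2 + 120b + 72 = (-2)(-b^4 + 4b^3 + 13b^2 - 40b - 48) + (24b^3 + 88b^2 + 40b - 24)
  -b^4 + 4b^3 + 13b^2 - 40b - 48 = (-(1/24)b + 23/72)(24b^3 + 88b^2 + 40b - 24) + (-(121/9)b^2 - (484/9)b - 121/3)
  24b^3 + 88b^2 + 40b - 24 = (-(216/121)b + 72/121)(-(121/9)b^2 - (484/9)b - 121/3) + (0)
Last nonzero remainder: -(121/9)b^2 - (484/9)b - 121/3. Dividing through by -121/9 gives the monic gcd b^2 + 4b + 3.

3 + 4b + b^2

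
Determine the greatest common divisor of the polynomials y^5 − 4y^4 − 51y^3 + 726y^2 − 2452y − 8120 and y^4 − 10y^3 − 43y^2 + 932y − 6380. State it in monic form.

By polynomial division,
  y^5 − 4y^4 − 51y^3 + 726y^2 − 2452y − 8120 = (y + 6)(y^4 − 10y^3 − 43y^2 + 932y − 6380) + (52y^3 + 52y^2 − 1664y + 30160)
  y^4 − 10y^3 − 43y^2 + 932y − 6380 = ((1/52)y − 11/52)(52y^3 + 52y^2 − 1664y + 30160) + (0)
Last nonzero remainder: 52y^3 + 52y^2 − 1664y + 30160. Dividing through by 52 gives the monic gcd y^3 + y^2 − 32y + 580.

y^3 + y^2 − 32y + 580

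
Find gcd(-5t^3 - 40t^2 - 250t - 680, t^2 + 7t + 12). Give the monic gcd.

t + 4

Euclidean algorithm in ℚ[t]:
  -5t^3 - 40t^2 - 250t - 680 = (-5t - 5)(t^2 + 7t + 12) + (-155t - 620)
  t^2 + 7t + 12 = (-(1/155)t - 3/155)(-155t - 620) + (0)
Last nonzero remainder: -155t - 620. Dividing through by -155 gives the monic gcd t + 4.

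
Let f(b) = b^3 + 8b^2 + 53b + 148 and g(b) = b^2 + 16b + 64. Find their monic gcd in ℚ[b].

Repeated division with remainder:
  b^3 + 8b^2 + 53b + 148 = (b − 8)(b^2 + 16b + 64) + (117b + 660)
  b^2 + 16b + 64 = ((1/117)b + 404/4563)(117b + 660) + (8464/1521)
  117b + 660 = ((177957/8464)b + 250965/2116)(8464/1521) + (0)
The last nonzero remainder is the constant 8464/1521, so the polynomials are coprime and gcd = 1.

1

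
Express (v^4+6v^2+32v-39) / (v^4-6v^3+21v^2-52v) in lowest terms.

Apply the Euclidean algorithm:
  v^4+6v^2+32v-39 = (v^4-6v^3+21v^2-52v) + (6v^3-15v^2+84v-39)
  v^4-6v^3+21v^2-52v = ((1/6)v-7/12)(6v^3-15v^2+84v-39) + (-(7/4)v^2+(7/2)v-91/4)
  6v^3-15v^2+84v-39 = (-(24/7)v+12/7)(-(7/4)v^2+(7/2)v-91/4) + (0)
Last nonzero remainder: -(7/4)v^2+(7/2)v-91/4. Dividing through by -7/4 gives the monic gcd v^2-2v+13.
Cancel v^2-2v+13 from numerator and denominator to get the reduced form.

(v^2+2v-3)/(v^2-4v)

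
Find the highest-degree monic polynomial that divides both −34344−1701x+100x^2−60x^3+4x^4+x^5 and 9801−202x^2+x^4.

−81+x^2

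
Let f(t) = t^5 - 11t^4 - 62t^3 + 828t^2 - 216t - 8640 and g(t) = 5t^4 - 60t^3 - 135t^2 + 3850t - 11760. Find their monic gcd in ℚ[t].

Repeated division with remainder:
  t^5 - 11t^4 - 62t^3 + 828t^2 - 216t - 8640 = ((1/5)t + 1/5)(5t^4 - 60t^3 - 135t^2 + 3850t - 11760) + (-23t^3 + 85t^2 + 1366t - 6288)
  5t^4 - 60t^3 - 135t^2 + 3850t - 11760 = (-(5/23)t + 955/529)(-23t^3 + 85t^2 + 1366t - 6288) + ((4500/529)t^2 + (9000/529)t - 216000/529)
  -23t^3 + 85t^2 + 1366t - 6288 = (-(12167/4500)t + 69299/4500)((4500/529)t^2 + (9000/529)t - 216000/529) + (0)
Last nonzero remainder: (4500/529)t^2 + (9000/529)t - 216000/529. Dividing through by 4500/529 gives the monic gcd t^2 + 2t - 48.

t^2 + 2t - 48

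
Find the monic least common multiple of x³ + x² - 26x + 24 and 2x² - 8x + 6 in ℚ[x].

x⁴ - 2x³ - 29x² + 102x - 72

By polynomial division,
  x³ + x² - 26x + 24 = ((1/2)x + 5/2)(2x² - 8x + 6) + (-9x + 9)
  2x² - 8x + 6 = (-(2/9)x + 2/3)(-9x + 9) + (0)
Last nonzero remainder: -9x + 9. Dividing through by -9 gives the monic gcd x - 1.
Then lcm(f, g) = f·g / gcd(f, g); expanding and making the result monic gives the answer.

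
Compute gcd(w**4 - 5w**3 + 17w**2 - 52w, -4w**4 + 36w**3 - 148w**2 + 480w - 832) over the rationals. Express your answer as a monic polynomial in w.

Repeated division with remainder:
  w**4 - 5w**3 + 17w**2 - 52w = (-1/4)(-4w**4 + 36w**3 - 148w**2 + 480w - 832) + (4w**3 - 20w**2 + 68w - 208)
  -4w**4 + 36w**3 - 148w**2 + 480w - 832 = (-w + 4)(4w**3 - 20w**2 + 68w - 208) + (0)
Last nonzero remainder: 4w**3 - 20w**2 + 68w - 208. Dividing through by 4 gives the monic gcd w**3 - 5w**2 + 17w - 52.

w**3 - 5w**2 + 17w - 52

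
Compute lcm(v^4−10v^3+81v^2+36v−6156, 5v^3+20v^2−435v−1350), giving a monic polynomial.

Euclidean algorithm in ℚ[v]:
  v^4−10v^3+81v^2+36v−6156 = ((1/5)v−14/5)(5v^3+20v^2−435v−1350) + (224v^2−912v−9936)
  5v^3+20v^2−435v−1350 = ((5/224)v+565/3136)(224v^2−912v−9936) + (−(9585/196)v+86265/196)
  224v^2−912v−9936 = (−(43904/9585)v−72128/3195)(−(9585/196)v+86265/196) + (0)
Last nonzero remainder: −(9585/196)v+86265/196. Dividing through by −9585/196 gives the monic gcd v−9.
Then lcm(f, g) = f·g / gcd(f, g); expanding and making the result monic gives the answer.

v^6+3v^5−19v^4+789v^3−3258v^2−78948v−184680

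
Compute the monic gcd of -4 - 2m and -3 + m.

1

Apply the Euclidean algorithm:
  -2m - 4 = (-2)(m - 3) + (-10)
  m - 3 = (-(1/10)m + 3/10)(-10) + (0)
The last nonzero remainder is the constant -10, so the polynomials are coprime and gcd = 1.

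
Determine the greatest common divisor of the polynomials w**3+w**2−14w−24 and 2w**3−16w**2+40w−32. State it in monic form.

w−4

Repeated division with remainder:
  w**3+w**2−14w−24 = (1/2)(2w**3−16w**2+40w−32) + (9w**2−34w−8)
  2w**3−16w**2+40w−32 = ((2/9)w−76/81)(9w**2−34w−8) + ((800/81)w−3200/81)
  9w**2−34w−8 = ((729/800)w+81/400)((800/81)w−3200/81) + (0)
Last nonzero remainder: (800/81)w−3200/81. Dividing through by 800/81 gives the monic gcd w−4.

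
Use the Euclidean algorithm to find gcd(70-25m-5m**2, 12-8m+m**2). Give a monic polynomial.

By polynomial division,
  -5m**2-25m+70 = (-5)(m**2-8m+12) + (-65m+130)
  m**2-8m+12 = (-(1/65)m+6/65)(-65m+130) + (0)
Last nonzero remainder: -65m+130. Dividing through by -65 gives the monic gcd m-2.

-2+m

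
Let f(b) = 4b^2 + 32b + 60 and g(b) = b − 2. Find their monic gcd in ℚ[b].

Apply the Euclidean algorithm:
  4b^2 + 32b + 60 = (4b + 40)(b − 2) + (140)
  b − 2 = ((1/140)b − 1/70)(140) + (0)
The last nonzero remainder is the constant 140, so the polynomials are coprime and gcd = 1.

1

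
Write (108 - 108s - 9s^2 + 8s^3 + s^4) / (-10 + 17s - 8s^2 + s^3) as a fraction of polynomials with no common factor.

(-108 + 9s^2 + s^3)/(10 - 7s + s^2)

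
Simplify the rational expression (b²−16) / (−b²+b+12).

By polynomial division,
  b²−16 = (−1)(−b²+b+12) + (b−4)
  −b²+b+12 = (−b−3)(b−4) + (0)
The last nonzero remainder b−4 is already monic.
Cancel b−4 from numerator and denominator to get the reduced form.

(−b−4)/(b+3)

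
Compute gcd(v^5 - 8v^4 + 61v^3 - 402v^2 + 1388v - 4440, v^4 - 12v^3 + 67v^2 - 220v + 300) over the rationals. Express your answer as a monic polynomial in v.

Apply the Euclidean algorithm:
  v^5 - 8v^4 + 61v^3 - 402v^2 + 1388v - 4440 = (v + 4)(v^4 - 12v^3 + 67v^2 - 220v + 300) + (42v^3 - 450v^2 + 1968v - 5640)
  v^4 - 12v^3 + 67v^2 - 220v + 300 = ((1/42)v - 3/98)(42v^3 - 450v^2 + 1968v - 5640) + ((312/49)v^2 - (1248/49)v + 6240/49)
  42v^3 - 450v^2 + 1968v - 5640 = ((343/52)v - 2303/52)((312/49)v^2 - (1248/49)v + 6240/49) + (0)
Last nonzero remainder: (312/49)v^2 - (1248/49)v + 6240/49. Dividing through by 312/49 gives the monic gcd v^2 - 4v + 20.

v^2 - 4v + 20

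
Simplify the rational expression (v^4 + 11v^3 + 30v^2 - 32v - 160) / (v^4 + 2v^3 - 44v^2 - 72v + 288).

(v^2 + 9v + 20)/(v^2 - 36)

Repeated division with remainder:
  v^4 + 11v^3 + 30v^2 - 32v - 160 = (v^4 + 2v^3 - 44v^2 - 72v + 288) + (9v^3 + 74v^2 + 40v - 448)
  v^4 + 2v^3 - 44v^2 - 72v + 288 = ((1/9)v - 56/81)(9v^3 + 74v^2 + 40v - 448) + ((220/81)v^2 + (440/81)v - 1760/81)
  9v^3 + 74v^2 + 40v - 448 = ((729/220)v + 1134/55)((220/81)v^2 + (440/81)v - 1760/81) + (0)
Last nonzero remainder: (220/81)v^2 + (440/81)v - 1760/81. Dividing through by 220/81 gives the monic gcd v^2 + 2v - 8.
Cancel v^2 + 2v - 8 from numerator and denominator to get the reduced form.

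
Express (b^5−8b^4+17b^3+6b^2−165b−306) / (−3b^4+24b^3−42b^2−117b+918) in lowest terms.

Euclidean algorithm in ℚ[b]:
  b^5−8b^4+17b^3+6b^2−165b−306 = (−(1/3)b)(−3b^4+24b^3−42b^2−117b+918) + (3b^3−33b^2+141b−306)
  −3b^4+24b^3−42b^2−117b+918 = (−b−3)(3b^3−33b^2+141b−306) + (0)
Last nonzero remainder: 3b^3−33b^2+141b−306. Dividing through by 3 gives the monic gcd b^3−11b^2+47b−102.
Cancel b^3−11b^2+47b−102 from numerator and denominator to get the reduced form.

(−b^2−3b−3)/(3b+9)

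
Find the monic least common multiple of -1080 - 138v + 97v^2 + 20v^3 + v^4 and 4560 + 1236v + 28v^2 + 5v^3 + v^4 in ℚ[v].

By polynomial division,
  v^4 + 20v^3 + 97v^2 - 138v - 1080 = (v^4 + 5v^3 + 28v^2 + 1236v + 4560) + (15v^3 + 69v^2 - 1374v - 5640)
  v^4 + 5v^3 + 28v^2 + 1236v + 4560 = ((1/15)v + 2/75)(15v^3 + 69v^2 - 1374v - 5640) + ((2944/25)v^2 + (41216/25)v + 23552/5)
  15v^3 + 69v^2 - 1374v - 5640 = ((375/2944)v - 3525/2944)((2944/25)v^2 + (41216/25)v + 23552/5) + (0)
Last nonzero remainder: (2944/25)v^2 + (41216/25)v + 23552/5. Dividing through by 2944/25 gives the monic gcd v^2 + 14v + 40.
Then lcm(f, g) = f·g / gcd(f, g); expanding and making the result monic gives the answer.

-123120 - 6012v + 11220v^2 + 1269v^3 + 31v^4 + 11v^5 + v^6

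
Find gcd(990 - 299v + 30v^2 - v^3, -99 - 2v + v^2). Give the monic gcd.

-11 + v

By polynomial division,
  -v^3 + 30v^2 - 299v + 990 = (-v + 28)(v^2 - 2v - 99) + (-342v + 3762)
  v^2 - 2v - 99 = (-(1/342)v - 1/38)(-342v + 3762) + (0)
Last nonzero remainder: -342v + 3762. Dividing through by -342 gives the monic gcd v - 11.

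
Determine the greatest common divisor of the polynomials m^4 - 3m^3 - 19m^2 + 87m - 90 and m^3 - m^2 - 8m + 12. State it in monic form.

m - 2

Apply the Euclidean algorithm:
  m^4 - 3m^3 - 19m^2 + 87m - 90 = (m - 2)(m^3 - m^2 - 8m + 12) + (-13m^2 + 59m - 66)
  m^3 - m^2 - 8m + 12 = (-(1/13)m - 46/169)(-13m^2 + 59m - 66) + ((504/169)m - 1008/169)
  -13m^2 + 59m - 66 = (-(2197/504)m + 1859/168)((504/169)m - 1008/169) + (0)
Last nonzero remainder: (504/169)m - 1008/169. Dividing through by 504/169 gives the monic gcd m - 2.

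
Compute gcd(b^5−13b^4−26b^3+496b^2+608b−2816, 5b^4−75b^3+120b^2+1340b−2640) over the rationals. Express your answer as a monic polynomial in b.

b^3−9b^2−30b+88

Apply the Euclidean algorithm:
  b^5−13b^4−26b^3+496b^2+608b−2816 = ((1/5)b+2/5)(5b^4−75b^3+120b^2+1340b−2640) + (−20b^3+180b^2+600b−1760)
  5b^4−75b^3+120b^2+1340b−2640 = (−(1/4)b+3/2)(−20b^3+180b^2+600b−1760) + (0)
Last nonzero remainder: −20b^3+180b^2+600b−1760. Dividing through by −20 gives the monic gcd b^3−9b^2−30b+88.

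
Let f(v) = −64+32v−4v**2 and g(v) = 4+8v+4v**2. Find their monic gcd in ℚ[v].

1

Euclidean algorithm in ℚ[v]:
  −4v**2+32v−64 = (−1)(4v**2+8v+4) + (40v−60)
  4v**2+8v+4 = ((1/10)v+7/20)(40v−60) + (25)
  40v−60 = ((8/5)v−12/5)(25) + (0)
The last nonzero remainder is the constant 25, so the polynomials are coprime and gcd = 1.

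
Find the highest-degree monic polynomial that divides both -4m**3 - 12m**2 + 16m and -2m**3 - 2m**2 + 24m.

By polynomial division,
  -4m**3 - 12m**2 + 16m = (2)(-2m**3 - 2m**2 + 24m) + (-8m**2 - 32m)
  -2m**3 - 2m**2 + 24m = ((1/4)m - 3/4)(-8m**2 - 32m) + (0)
Last nonzero remainder: -8m**2 - 32m. Dividing through by -8 gives the monic gcd m**2 + 4m.

m**2 + 4m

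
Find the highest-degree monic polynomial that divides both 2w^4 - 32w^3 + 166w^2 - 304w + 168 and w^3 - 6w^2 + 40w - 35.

w - 1

Apply the Euclidean algorithm:
  2w^4 - 32w^3 + 166w^2 - 304w + 168 = (2w - 20)(w^3 - 6w^2 + 40w - 35) + (-34w^2 + 566w - 532)
  w^3 - 6w^2 + 40w - 35 = (-(1/34)w - 181/578)(-34w^2 + 566w - 532) + ((58261/289)w - 58261/289)
  -34w^2 + 566w - 532 = (-(9826/58261)w + 21964/8323)((58261/289)w - 58261/289) + (0)
Last nonzero remainder: (58261/289)w - 58261/289. Dividing through by 58261/289 gives the monic gcd w - 1.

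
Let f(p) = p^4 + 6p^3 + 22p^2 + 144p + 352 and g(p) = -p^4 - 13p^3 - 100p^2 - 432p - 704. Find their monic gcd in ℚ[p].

p^2 + 8p + 16

By polynomial division,
  p^4 + 6p^3 + 22p^2 + 144p + 352 = (-1)(-p^4 - 13p^3 - 100p^2 - 432p - 704) + (-7p^3 - 78p^2 - 288p - 352)
  -p^4 - 13p^3 - 100p^2 - 432p - 704 = ((1/7)p + 13/49)(-7p^3 - 78p^2 - 288p - 352) + (-(1870/49)p^2 - (14960/49)p - 29920/49)
  -7p^3 - 78p^2 - 288p - 352 = ((343/1870)p + 49/85)(-(1870/49)p^2 - (14960/49)p - 29920/49) + (0)
Last nonzero remainder: -(1870/49)p^2 - (14960/49)p - 29920/49. Dividing through by -1870/49 gives the monic gcd p^2 + 8p + 16.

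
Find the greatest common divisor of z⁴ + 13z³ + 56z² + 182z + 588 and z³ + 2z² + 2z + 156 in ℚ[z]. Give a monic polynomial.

z + 6

Apply the Euclidean algorithm:
  z⁴ + 13z³ + 56z² + 182z + 588 = (z + 11)(z³ + 2z² + 2z + 156) + (32z² + 4z - 1128)
  z³ + 2z² + 2z + 156 = ((1/32)z + 15/256)(32z² + 4z - 1128) + ((2369/64)z + 7107/32)
  32z² + 4z - 1128 = ((2048/2369)z - 12032/2369)((2369/64)z + 7107/32) + (0)
Last nonzero remainder: (2369/64)z + 7107/32. Dividing through by 2369/64 gives the monic gcd z + 6.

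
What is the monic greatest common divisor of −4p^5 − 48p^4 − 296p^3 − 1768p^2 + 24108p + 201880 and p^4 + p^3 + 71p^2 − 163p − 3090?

By polynomial division,
  −4p^5 − 48p^4 − 296p^3 − 1768p^2 + 24108p + 201880 = (−4p − 44)(p^4 + p^3 + 71p^2 − 163p − 3090) + (32p^3 + 704p^2 + 4576p + 65920)
  p^4 + p^3 + 71p^2 − 163p − 3090 = ((1/32)p − 21/32)(32p^3 + 704p^2 + 4576p + 65920) + (390p^2 + 780p + 40170)
  32p^3 + 704p^2 + 4576p + 65920 = ((16/195)p + 64/39)(390p^2 + 780p + 40170) + (0)
Last nonzero remainder: 390p^2 + 780p + 40170. Dividing through by 390 gives the monic gcd p^2 + 2p + 103.

p^2 + 2p + 103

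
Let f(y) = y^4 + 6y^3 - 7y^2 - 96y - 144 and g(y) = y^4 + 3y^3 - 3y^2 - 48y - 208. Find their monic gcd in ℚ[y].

Repeated division with remainder:
  y^4 + 6y^3 - 7y^2 - 96y - 144 = (y^4 + 3y^3 - 3y^2 - 48y - 208) + (3y^3 - 4y^2 - 48y + 64)
  y^4 + 3y^3 - 3y^2 - 48y - 208 = ((1/3)y + 13/9)(3y^3 - 4y^2 - 48y + 64) + ((169/9)y^2 - 2704/9)
  3y^3 - 4y^2 - 48y + 64 = ((27/169)y - 36/169)((169/9)y^2 - 2704/9) + (0)
Last nonzero remainder: (169/9)y^2 - 2704/9. Dividing through by 169/9 gives the monic gcd y^2 - 16.

y^2 - 16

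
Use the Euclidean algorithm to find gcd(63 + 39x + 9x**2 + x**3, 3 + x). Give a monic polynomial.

3 + x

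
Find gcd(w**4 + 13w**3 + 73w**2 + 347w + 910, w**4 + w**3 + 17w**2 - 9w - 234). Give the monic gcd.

w**2 + w + 26

By polynomial division,
  w**4 + 13w**3 + 73w**2 + 347w + 910 = (w**4 + w**3 + 17w**2 - 9w - 234) + (12w**3 + 56w**2 + 356w + 1144)
  w**4 + w**3 + 17w**2 - 9w - 234 = ((1/12)w - 11/36)(12w**3 + 56w**2 + 356w + 1144) + ((40/9)w**2 + (40/9)w + 1040/9)
  12w**3 + 56w**2 + 356w + 1144 = ((27/10)w + 99/10)((40/9)w**2 + (40/9)w + 1040/9) + (0)
Last nonzero remainder: (40/9)w**2 + (40/9)w + 1040/9. Dividing through by 40/9 gives the monic gcd w**2 + w + 26.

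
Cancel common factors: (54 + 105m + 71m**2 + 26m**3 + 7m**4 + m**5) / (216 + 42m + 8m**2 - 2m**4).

By polynomial division,
  m**5 + 7m**4 + 26m**3 + 71m**2 + 105m + 54 = (-(1/2)m - 7/2)(-2m**4 + 8m**2 + 42m + 216) + (30m**3 + 120m**2 + 360m + 810)
  -2m**4 + 8m**2 + 42m + 216 = (-(1/15)m + 4/15)(30m**3 + 120m**2 + 360m + 810) + (0)
Last nonzero remainder: 30m**3 + 120m**2 + 360m + 810. Dividing through by 30 gives the monic gcd m**3 + 4m**2 + 12m + 27.
Cancel m**3 + 4m**2 + 12m + 27 from numerator and denominator to get the reduced form.

(-2 - 3m - m**2)/(-8 + 2m)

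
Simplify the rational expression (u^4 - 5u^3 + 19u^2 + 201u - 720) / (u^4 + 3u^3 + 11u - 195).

Apply the Euclidean algorithm:
  u^4 - 5u^3 + 19u^2 + 201u - 720 = (u^4 + 3u^3 + 11u - 195) + (-8u^3 + 19u^2 + 190u - 525)
  u^4 + 3u^3 + 11u - 195 = (-(1/8)u - 43/64)(-8u^3 + 19u^2 + 190u - 525) + ((2337/64)u^2 + (2337/32)u - 35055/64)
  -8u^3 + 19u^2 + 190u - 525 = (-(512/2337)u + 2240/2337)((2337/64)u^2 + (2337/32)u - 35055/64) + (0)
Last nonzero remainder: (2337/64)u^2 + (2337/32)u - 35055/64. Dividing through by 2337/64 gives the monic gcd u^2 + 2u - 15.
Cancel u^2 + 2u - 15 from numerator and denominator to get the reduced form.

(u^2 - 7u + 48)/(u^2 + u + 13)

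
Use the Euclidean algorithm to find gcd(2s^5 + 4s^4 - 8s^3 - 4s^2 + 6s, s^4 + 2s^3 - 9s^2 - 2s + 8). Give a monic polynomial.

Repeated division with remainder:
  2s^5 + 4s^4 - 8s^3 - 4s^2 + 6s = (2s)(s^4 + 2s^3 - 9s^2 - 2s + 8) + (10s^3 - 10s)
  s^4 + 2s^3 - 9s^2 - 2s + 8 = ((1/10)s + 1/5)(10s^3 - 10s) + (-8s^2 + 8)
  10s^3 - 10s = (-(5/4)s)(-8s^2 + 8) + (0)
Last nonzero remainder: -8s^2 + 8. Dividing through by -8 gives the monic gcd s^2 - 1.

s^2 - 1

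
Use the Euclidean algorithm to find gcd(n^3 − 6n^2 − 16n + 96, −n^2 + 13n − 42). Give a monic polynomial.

Euclidean algorithm in ℚ[n]:
  n^3 − 6n^2 − 16n + 96 = (−n − 7)(−n^2 + 13n − 42) + (33n − 198)
  −n^2 + 13n − 42 = (−(1/33)n + 7/33)(33n − 198) + (0)
Last nonzero remainder: 33n − 198. Dividing through by 33 gives the monic gcd n − 6.

n − 6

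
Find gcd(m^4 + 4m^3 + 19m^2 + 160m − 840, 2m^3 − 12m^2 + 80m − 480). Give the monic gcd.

By polynomial division,
  m^4 + 4m^3 + 19m^2 + 160m − 840 = ((1/2)m + 5)(2m^3 − 12m^2 + 80m − 480) + (39m^2 + 1560)
  2m^3 − 12m^2 + 80m − 480 = ((2/39)m − 4/13)(39m^2 + 1560) + (0)
Last nonzero remainder: 39m^2 + 1560. Dividing through by 39 gives the monic gcd m^2 + 40.

m^2 + 40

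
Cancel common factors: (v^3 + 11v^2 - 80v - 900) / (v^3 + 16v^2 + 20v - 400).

(v - 9)/(v - 4)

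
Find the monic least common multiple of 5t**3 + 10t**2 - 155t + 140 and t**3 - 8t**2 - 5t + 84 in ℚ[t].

t**5 - 2t**4 - 60t**3 + 110t**2 + 539t - 588

Euclidean algorithm in ℚ[t]:
  5t**3 + 10t**2 - 155t + 140 = (5)(t**3 - 8t**2 - 5t + 84) + (50t**2 - 130t - 280)
  t**3 - 8t**2 - 5t + 84 = ((1/50)t - 27/250)(50t**2 - 130t - 280) + (-(336/25)t + 1344/25)
  50t**2 - 130t - 280 = (-(625/168)t - 125/24)(-(336/25)t + 1344/25) + (0)
Last nonzero remainder: -(336/25)t + 1344/25. Dividing through by -336/25 gives the monic gcd t - 4.
Then lcm(f, g) = f·g / gcd(f, g); expanding and making the result monic gives the answer.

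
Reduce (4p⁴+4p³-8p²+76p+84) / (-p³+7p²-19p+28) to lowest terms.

(-4p²-16p-12)/(p-4)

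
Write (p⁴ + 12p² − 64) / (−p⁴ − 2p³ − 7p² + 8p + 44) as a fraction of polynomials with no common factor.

(−p² − 16)/(p² + 2p + 11)

Apply the Euclidean algorithm:
  p⁴ + 12p² − 64 = (−1)(−p⁴ − 2p³ − 7p² + 8p + 44) + (−2p³ + 5p² + 8p − 20)
  −p⁴ − 2p³ − 7p² + 8p + 44 = ((1/2)p + 9/4)(−2p³ + 5p² + 8p − 20) + (−(89/4)p² + 89)
  −2p³ + 5p² + 8p − 20 = ((8/89)p − 20/89)(−(89/4)p² + 89) + (0)
Last nonzero remainder: −(89/4)p² + 89. Dividing through by −89/4 gives the monic gcd p² − 4.
Cancel p² − 4 from numerator and denominator to get the reduced form.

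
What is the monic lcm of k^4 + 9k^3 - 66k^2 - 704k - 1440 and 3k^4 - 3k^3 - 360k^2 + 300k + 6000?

k^6 - 6k^5 - 151k^4 + 736k^3 + 5820k^2 - 13600k - 72000

Euclidean algorithm in ℚ[k]:
  k^4 + 9k^3 - 66k^2 - 704k - 1440 = (1/3)(3k^4 - 3k^3 - 360k^2 + 300k + 6000) + (10k^3 + 54k^2 - 804k - 3440)
  3k^4 - 3k^3 - 360k^2 + 300k + 6000 = ((3/10)k - 48/25)(10k^3 + 54k^2 - 804k - 3440) + (-(378/25)k^2 - (5292/25)k - 3024/5)
  10k^3 + 54k^2 - 804k - 3440 = (-(125/189)k + 1075/189)(-(378/25)k^2 - (5292/25)k - 3024/5) + (0)
Last nonzero remainder: -(378/25)k^2 - (5292/25)k - 3024/5. Dividing through by -378/25 gives the monic gcd k^2 + 14k + 40.
Then lcm(f, g) = f·g / gcd(f, g); expanding and making the result monic gives the answer.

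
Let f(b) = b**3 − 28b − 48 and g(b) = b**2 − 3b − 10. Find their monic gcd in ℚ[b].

b + 2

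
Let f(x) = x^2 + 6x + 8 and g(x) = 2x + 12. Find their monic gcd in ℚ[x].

By polynomial division,
  x^2 + 6x + 8 = ((1/2)x)(2x + 12) + (8)
  2x + 12 = ((1/4)x + 3/2)(8) + (0)
The last nonzero remainder is the constant 8, so the polynomials are coprime and gcd = 1.

1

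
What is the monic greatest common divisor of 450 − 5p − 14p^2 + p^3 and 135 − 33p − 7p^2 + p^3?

−45 − 4p + p^2

Repeated division with remainder:
  p^3 − 14p^2 − 5p + 450 = (p^3 − 7p^2 − 33p + 135) + (−7p^2 + 28p + 315)
  p^3 − 7p^2 − 33p + 135 = (−(1/7)p + 3/7)(−7p^2 + 28p + 315) + (0)
Last nonzero remainder: −7p^2 + 28p + 315. Dividing through by −7 gives the monic gcd p^2 − 4p − 45.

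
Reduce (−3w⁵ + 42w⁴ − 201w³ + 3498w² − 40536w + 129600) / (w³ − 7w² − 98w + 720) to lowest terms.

(−3w³ − 9w² − 138w + 1800)/(w + 10)

Euclidean algorithm in ℚ[w]:
  −3w⁵ + 42w⁴ − 201w³ + 3498w² − 40536w + 129600 = (−3w² + 21w − 348)(w³ − 7w² − 98w + 720) + (5280w² − 89760w + 380160)
  w³ − 7w² − 98w + 720 = ((1/5280)w + 1/528)(5280w² − 89760w + 380160) + (0)
Last nonzero remainder: 5280w² − 89760w + 380160. Dividing through by 5280 gives the monic gcd w² − 17w + 72.
Cancel w² − 17w + 72 from numerator and denominator to get the reduced form.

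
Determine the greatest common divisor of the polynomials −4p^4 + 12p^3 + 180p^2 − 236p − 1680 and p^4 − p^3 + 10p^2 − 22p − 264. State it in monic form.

Apply the Euclidean algorithm:
  −4p^4 + 12p^3 + 180p^2 − 236p − 1680 = (−4)(p^4 − p^3 + 10p^2 − 22p − 264) + (8p^3 + 220p^2 − 324p − 2736)
  p^4 − p^3 + 10p^2 − 22p − 264 = ((1/8)p − 57/16)(8p^3 + 220p^2 − 324p − 2736) + ((3337/4)p^2 − (3337/4)p − 10011)
  8p^3 + 220p^2 − 324p − 2736 = ((32/3337)p + 912/3337)((3337/4)p^2 − (3337/4)p − 10011) + (0)
Last nonzero remainder: (3337/4)p^2 − (3337/4)p − 10011. Dividing through by 3337/4 gives the monic gcd p^2 − p − 12.

p^2 − p − 12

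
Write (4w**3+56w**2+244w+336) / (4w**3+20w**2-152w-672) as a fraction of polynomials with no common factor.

(w+3)/(w-6)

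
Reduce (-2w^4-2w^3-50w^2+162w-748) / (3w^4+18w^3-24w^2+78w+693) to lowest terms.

Euclidean algorithm in ℚ[w]:
  -2w^4-2w^3-50w^2+162w-748 = (-2/3)(3w^4+18w^3-24w^2+78w+693) + (10w^3-66w^2+214w-286)
  3w^4+18w^3-24w^2+78w+693 = ((3/10)w+189/50)(10w^3-66w^2+214w-286) + ((4032/25)w^2-(16128/25)w+44352/25)
  10w^3-66w^2+214w-286 = ((125/2016)w-325/2016)((4032/25)w^2-(16128/25)w+44352/25) + (0)
Last nonzero remainder: (4032/25)w^2-(16128/25)w+44352/25. Dividing through by 4032/25 gives the monic gcd w^2-4w+11.
Cancel w^2-4w+11 from numerator and denominator to get the reduced form.

(-2w^2-10w-68)/(3w^2+30w+63)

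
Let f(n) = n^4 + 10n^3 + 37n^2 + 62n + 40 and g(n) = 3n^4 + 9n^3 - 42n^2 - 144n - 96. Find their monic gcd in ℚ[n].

n^2 + 6n + 8

Repeated division with remainder:
  n^4 + 10n^3 + 37n^2 + 62n + 40 = (1/3)(3n^4 + 9n^3 - 42n^2 - 144n - 96) + (7n^3 + 51n^2 + 110n + 72)
  3n^4 + 9n^3 - 42n^2 - 144n - 96 = ((3/7)n - 90/49)(7n^3 + 51n^2 + 110n + 72) + ((222/49)n^2 + (1332/49)n + 1776/49)
  7n^3 + 51n^2 + 110n + 72 = ((343/222)n + 147/74)((222/49)n^2 + (1332/49)n + 1776/49) + (0)
Last nonzero remainder: (222/49)n^2 + (1332/49)n + 1776/49. Dividing through by 222/49 gives the monic gcd n^2 + 6n + 8.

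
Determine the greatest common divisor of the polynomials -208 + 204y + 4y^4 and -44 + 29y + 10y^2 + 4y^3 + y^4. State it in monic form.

Apply the Euclidean algorithm:
  4y^4 + 204y - 208 = (4)(y^4 + 4y^3 + 10y^2 + 29y - 44) + (-16y^3 - 40y^2 + 88y - 32)
  y^4 + 4y^3 + 10y^2 + 29y - 44 = (-(1/16)y - 3/32)(-16y^3 - 40y^2 + 88y - 32) + ((47/4)y^2 + (141/4)y - 47)
  -16y^3 - 40y^2 + 88y - 32 = (-(64/47)y + 32/47)((47/4)y^2 + (141/4)y - 47) + (0)
Last nonzero remainder: (47/4)y^2 + (141/4)y - 47. Dividing through by 47/4 gives the monic gcd y^2 + 3y - 4.

-4 + 3y + y^2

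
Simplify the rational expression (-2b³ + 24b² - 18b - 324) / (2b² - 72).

(-b² + 6b + 27)/(b + 6)

By polynomial division,
  -2b³ + 24b² - 18b - 324 = (-b + 12)(2b² - 72) + (-90b + 540)
  2b² - 72 = (-(1/45)b - 2/15)(-90b + 540) + (0)
Last nonzero remainder: -90b + 540. Dividing through by -90 gives the monic gcd b - 6.
Cancel b - 6 from numerator and denominator to get the reduced form.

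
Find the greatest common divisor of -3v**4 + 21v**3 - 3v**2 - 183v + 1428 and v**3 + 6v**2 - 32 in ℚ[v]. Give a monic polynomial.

By polynomial division,
  -3v**4 + 21v**3 - 3v**2 - 183v + 1428 = (-3v + 39)(v**3 + 6v**2 - 32) + (-237v**2 - 279v + 2676)
  v**3 + 6v**2 - 32 = (-(1/237)v - 127/6241)(-237v**2 - 279v + 2676) + ((35035/6241)v + 140140/6241)
  -237v**2 - 279v + 2676 = (-(1479117/35035)v + 4175229/35035)((35035/6241)v + 140140/6241) + (0)
Last nonzero remainder: (35035/6241)v + 140140/6241. Dividing through by 35035/6241 gives the monic gcd v + 4.

v + 4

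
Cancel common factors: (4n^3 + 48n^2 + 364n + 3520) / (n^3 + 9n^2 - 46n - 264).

Apply the Euclidean algorithm:
  4n^3 + 48n^2 + 364n + 3520 = (4)(n^3 + 9n^2 - 46n - 264) + (12n^2 + 548n + 4576)
  n^3 + 9n^2 - 46n - 264 = ((1/12)n - 55/18)(12n^2 + 548n + 4576) + ((11224/9)n + 123464/9)
  12n^2 + 548n + 4576 = ((27/2806)n + 468/1403)((11224/9)n + 123464/9) + (0)
Last nonzero remainder: (11224/9)n + 123464/9. Dividing through by 11224/9 gives the monic gcd n + 11.
Cancel n + 11 from numerator and denominator to get the reduced form.

(4n^2 + 4n + 320)/(n^2 - 2n - 24)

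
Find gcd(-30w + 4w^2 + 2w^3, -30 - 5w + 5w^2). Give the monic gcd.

-3 + w

Apply the Euclidean algorithm:
  2w^3 + 4w^2 - 30w = ((2/5)w + 6/5)(5w^2 - 5w - 30) + (-12w + 36)
  5w^2 - 5w - 30 = (-(5/12)w - 5/6)(-12w + 36) + (0)
Last nonzero remainder: -12w + 36. Dividing through by -12 gives the monic gcd w - 3.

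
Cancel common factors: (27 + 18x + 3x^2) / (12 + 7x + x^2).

(9 + 3x)/(4 + x)

Repeated division with remainder:
  3x^2 + 18x + 27 = (3)(x^2 + 7x + 12) + (−3x − 9)
  x^2 + 7x + 12 = (−(1/3)x − 4/3)(−3x − 9) + (0)
Last nonzero remainder: −3x − 9. Dividing through by −3 gives the monic gcd x + 3.
Cancel x + 3 from numerator and denominator to get the reduced form.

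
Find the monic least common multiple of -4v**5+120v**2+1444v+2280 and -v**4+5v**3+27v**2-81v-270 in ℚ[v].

Repeated division with remainder:
  -4v**5+120v**2+1444v+2280 = (4v+20)(-v**4+5v**3+27v**2-81v-270) + (-208v**3-96v**2+4144v+7680)
  -v**4+5v**3+27v**2-81v-270 = ((1/208)v-71/2704)(-208v**3-96v**2+4144v+7680) + ((770/169)v**2-(1540/169)v-11550/169)
  -208v**3-96v**2+4144v+7680 = (-(17576/385)v-43264/385)((770/169)v**2-(1540/169)v-11550/169) + (0)
Last nonzero remainder: (770/169)v**2-(1540/169)v-11550/169. Dividing through by 770/169 gives the monic gcd v**2-2v-15.
Then lcm(f, g) = f·g / gcd(f, g); expanding and making the result monic gives the answer.

v**7-3v**6-18v**5-30v**4-271v**3+1053v**2+8208v+10260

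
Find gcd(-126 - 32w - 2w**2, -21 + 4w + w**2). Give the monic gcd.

7 + w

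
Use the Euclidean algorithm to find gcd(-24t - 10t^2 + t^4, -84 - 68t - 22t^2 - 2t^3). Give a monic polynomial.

6 + 4t + t^2

Repeated division with remainder:
  t^4 - 10t^2 - 24t = (-(1/2)t + 11/2)(-2t^3 - 22t^2 - 68t - 84) + (77t^2 + 308t + 462)
  -2t^3 - 22t^2 - 68t - 84 = (-(2/77)t - 2/11)(77t^2 + 308t + 462) + (0)
Last nonzero remainder: 77t^2 + 308t + 462. Dividing through by 77 gives the monic gcd t^2 + 4t + 6.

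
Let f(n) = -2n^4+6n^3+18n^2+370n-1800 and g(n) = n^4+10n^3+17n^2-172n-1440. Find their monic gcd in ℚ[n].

By polynomial division,
  -2n^4+6n^3+18n^2+370n-1800 = (-2)(n^4+10n^3+17n^2-172n-1440) + (26n^3+52n^2+26n-4680)
  n^4+10n^3+17n^2-172n-1440 = ((1/26)n+4/13)(26n^3+52n^2+26n-4680) + (0)
Last nonzero remainder: 26n^3+52n^2+26n-4680. Dividing through by 26 gives the monic gcd n^3+2n^2+n-180.

n^3+2n^2+n-180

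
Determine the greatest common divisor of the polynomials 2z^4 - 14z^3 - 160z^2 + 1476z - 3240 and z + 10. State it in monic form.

z + 10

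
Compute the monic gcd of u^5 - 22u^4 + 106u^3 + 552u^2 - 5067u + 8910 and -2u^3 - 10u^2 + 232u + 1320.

Repeated division with remainder:
  u^5 - 22u^4 + 106u^3 + 552u^2 - 5067u + 8910 = (-(1/2)u^2 + (27/2)u - 357/2)(-2u^3 - 10u^2 + 232u + 1320) + (-3705u^2 + 18525u + 244530)
  -2u^3 - 10u^2 + 232u + 1320 = ((2/3705)u + 4/741)(-3705u^2 + 18525u + 244530) + (0)
Last nonzero remainder: -3705u^2 + 18525u + 244530. Dividing through by -3705 gives the monic gcd u^2 - 5u - 66.

u^2 - 5u - 66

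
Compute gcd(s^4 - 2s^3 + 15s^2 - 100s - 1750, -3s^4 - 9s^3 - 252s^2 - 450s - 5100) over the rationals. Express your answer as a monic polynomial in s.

Repeated division with remainder:
  s^4 - 2s^3 + 15s^2 - 100s - 1750 = (-1/3)(-3s^4 - 9s^3 - 252s^2 - 450s - 5100) + (-5s^3 - 69s^2 - 250s - 3450)
  -3s^4 - 9s^3 - 252s^2 - 450s - 5100 = ((3/5)s - 162/25)(-5s^3 - 69s^2 - 250s - 3450) + (-(13728/25)s^2 - 27456)
  -5s^3 - 69s^2 - 250s - 3450 = ((125/13728)s + 575/4576)(-(13728/25)s^2 - 27456) + (0)
Last nonzero remainder: -(13728/25)s^2 - 27456. Dividing through by -13728/25 gives the monic gcd s^2 + 50.

s^2 + 50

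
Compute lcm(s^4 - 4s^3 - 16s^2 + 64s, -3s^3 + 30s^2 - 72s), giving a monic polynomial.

s^5 - 10s^4 + 8s^3 + 160s^2 - 384s

Repeated division with remainder:
  s^4 - 4s^3 - 16s^2 + 64s = (-(1/3)s - 2)(-3s^3 + 30s^2 - 72s) + (20s^2 - 80s)
  -3s^3 + 30s^2 - 72s = (-(3/20)s + 9/10)(20s^2 - 80s) + (0)
Last nonzero remainder: 20s^2 - 80s. Dividing through by 20 gives the monic gcd s^2 - 4s.
Then lcm(f, g) = f·g / gcd(f, g); expanding and making the result monic gives the answer.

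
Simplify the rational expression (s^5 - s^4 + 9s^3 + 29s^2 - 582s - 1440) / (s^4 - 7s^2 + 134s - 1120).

Repeated division with remainder:
  s^5 - s^4 + 9s^3 + 29s^2 - 582s - 1440 = (s - 1)(s^4 - 7s^2 + 134s - 1120) + (16s^3 - 112s^2 + 672s - 2560)
  s^4 - 7s^2 + 134s - 1120 = ((1/16)s + 7/16)(16s^3 - 112s^2 + 672s - 2560) + (0)
Last nonzero remainder: 16s^3 - 112s^2 + 672s - 2560. Dividing through by 16 gives the monic gcd s^3 - 7s^2 + 42s - 160.
Cancel s^3 - 7s^2 + 42s - 160 from numerator and denominator to get the reduced form.

(s^2 + 6s + 9)/(s + 7)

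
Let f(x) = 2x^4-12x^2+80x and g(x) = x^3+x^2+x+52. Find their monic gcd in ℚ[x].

x+4

Apply the Euclidean algorithm:
  2x^4-12x^2+80x = (2x-2)(x^3+x^2+x+52) + (-12x^2-22x+104)
  x^3+x^2+x+52 = (-(1/12)x+5/72)(-12x^2-22x+104) + ((403/36)x+403/9)
  -12x^2-22x+104 = (-(432/403)x+72/31)((403/36)x+403/9) + (0)
Last nonzero remainder: (403/36)x+403/9. Dividing through by 403/36 gives the monic gcd x+4.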